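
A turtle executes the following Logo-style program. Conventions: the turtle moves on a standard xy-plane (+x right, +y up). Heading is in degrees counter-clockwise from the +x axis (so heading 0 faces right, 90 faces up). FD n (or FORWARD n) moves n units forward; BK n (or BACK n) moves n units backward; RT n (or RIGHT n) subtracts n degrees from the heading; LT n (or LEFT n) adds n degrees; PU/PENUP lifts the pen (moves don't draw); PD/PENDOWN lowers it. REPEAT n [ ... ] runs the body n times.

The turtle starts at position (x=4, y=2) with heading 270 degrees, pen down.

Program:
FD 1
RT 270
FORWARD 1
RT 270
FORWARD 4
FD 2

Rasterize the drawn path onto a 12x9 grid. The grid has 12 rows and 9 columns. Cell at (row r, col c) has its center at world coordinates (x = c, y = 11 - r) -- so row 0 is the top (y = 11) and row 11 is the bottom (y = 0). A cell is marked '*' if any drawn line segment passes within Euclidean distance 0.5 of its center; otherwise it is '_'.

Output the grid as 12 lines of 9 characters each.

Segment 0: (4,2) -> (4,1)
Segment 1: (4,1) -> (5,1)
Segment 2: (5,1) -> (5,5)
Segment 3: (5,5) -> (5,7)

Answer: _________
_________
_________
_________
_____*___
_____*___
_____*___
_____*___
_____*___
____**___
____**___
_________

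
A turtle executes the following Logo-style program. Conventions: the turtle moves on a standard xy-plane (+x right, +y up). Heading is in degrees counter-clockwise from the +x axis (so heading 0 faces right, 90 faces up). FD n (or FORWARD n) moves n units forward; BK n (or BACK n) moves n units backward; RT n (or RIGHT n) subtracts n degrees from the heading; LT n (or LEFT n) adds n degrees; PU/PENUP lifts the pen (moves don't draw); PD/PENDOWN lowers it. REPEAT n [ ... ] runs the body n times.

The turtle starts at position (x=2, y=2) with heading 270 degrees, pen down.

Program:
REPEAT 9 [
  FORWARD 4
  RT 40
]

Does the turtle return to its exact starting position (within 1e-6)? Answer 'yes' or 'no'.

Executing turtle program step by step:
Start: pos=(2,2), heading=270, pen down
REPEAT 9 [
  -- iteration 1/9 --
  FD 4: (2,2) -> (2,-2) [heading=270, draw]
  RT 40: heading 270 -> 230
  -- iteration 2/9 --
  FD 4: (2,-2) -> (-0.571,-5.064) [heading=230, draw]
  RT 40: heading 230 -> 190
  -- iteration 3/9 --
  FD 4: (-0.571,-5.064) -> (-4.51,-5.759) [heading=190, draw]
  RT 40: heading 190 -> 150
  -- iteration 4/9 --
  FD 4: (-4.51,-5.759) -> (-7.974,-3.759) [heading=150, draw]
  RT 40: heading 150 -> 110
  -- iteration 5/9 --
  FD 4: (-7.974,-3.759) -> (-9.343,0) [heading=110, draw]
  RT 40: heading 110 -> 70
  -- iteration 6/9 --
  FD 4: (-9.343,0) -> (-7.974,3.759) [heading=70, draw]
  RT 40: heading 70 -> 30
  -- iteration 7/9 --
  FD 4: (-7.974,3.759) -> (-4.51,5.759) [heading=30, draw]
  RT 40: heading 30 -> 350
  -- iteration 8/9 --
  FD 4: (-4.51,5.759) -> (-0.571,5.064) [heading=350, draw]
  RT 40: heading 350 -> 310
  -- iteration 9/9 --
  FD 4: (-0.571,5.064) -> (2,2) [heading=310, draw]
  RT 40: heading 310 -> 270
]
Final: pos=(2,2), heading=270, 9 segment(s) drawn

Start position: (2, 2)
Final position: (2, 2)
Distance = 0; < 1e-6 -> CLOSED

Answer: yes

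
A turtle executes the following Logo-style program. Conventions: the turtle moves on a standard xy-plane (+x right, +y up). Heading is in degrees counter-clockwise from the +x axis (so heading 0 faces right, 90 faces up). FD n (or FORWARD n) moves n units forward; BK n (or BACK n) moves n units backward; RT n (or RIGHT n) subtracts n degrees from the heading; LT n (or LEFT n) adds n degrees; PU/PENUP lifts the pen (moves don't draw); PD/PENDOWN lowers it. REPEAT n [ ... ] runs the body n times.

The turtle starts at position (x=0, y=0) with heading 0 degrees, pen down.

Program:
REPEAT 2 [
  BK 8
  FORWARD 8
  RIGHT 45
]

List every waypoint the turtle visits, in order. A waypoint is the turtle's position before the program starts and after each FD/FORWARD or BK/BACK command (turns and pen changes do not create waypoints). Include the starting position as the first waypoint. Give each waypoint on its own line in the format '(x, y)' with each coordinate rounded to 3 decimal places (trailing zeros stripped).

Executing turtle program step by step:
Start: pos=(0,0), heading=0, pen down
REPEAT 2 [
  -- iteration 1/2 --
  BK 8: (0,0) -> (-8,0) [heading=0, draw]
  FD 8: (-8,0) -> (0,0) [heading=0, draw]
  RT 45: heading 0 -> 315
  -- iteration 2/2 --
  BK 8: (0,0) -> (-5.657,5.657) [heading=315, draw]
  FD 8: (-5.657,5.657) -> (0,0) [heading=315, draw]
  RT 45: heading 315 -> 270
]
Final: pos=(0,0), heading=270, 4 segment(s) drawn
Waypoints (5 total):
(0, 0)
(-8, 0)
(0, 0)
(-5.657, 5.657)
(0, 0)

Answer: (0, 0)
(-8, 0)
(0, 0)
(-5.657, 5.657)
(0, 0)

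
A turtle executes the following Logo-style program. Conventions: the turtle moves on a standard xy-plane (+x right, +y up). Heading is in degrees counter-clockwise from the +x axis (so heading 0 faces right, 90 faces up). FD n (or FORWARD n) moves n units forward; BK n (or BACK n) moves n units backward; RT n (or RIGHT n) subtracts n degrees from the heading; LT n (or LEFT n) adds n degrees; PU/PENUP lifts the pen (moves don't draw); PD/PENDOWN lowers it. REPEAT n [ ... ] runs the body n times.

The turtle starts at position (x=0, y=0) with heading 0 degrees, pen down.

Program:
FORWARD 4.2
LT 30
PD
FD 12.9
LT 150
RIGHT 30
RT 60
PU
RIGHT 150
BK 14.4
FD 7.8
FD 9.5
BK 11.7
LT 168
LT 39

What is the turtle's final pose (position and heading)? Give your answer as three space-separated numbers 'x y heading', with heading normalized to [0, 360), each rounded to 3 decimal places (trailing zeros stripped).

Executing turtle program step by step:
Start: pos=(0,0), heading=0, pen down
FD 4.2: (0,0) -> (4.2,0) [heading=0, draw]
LT 30: heading 0 -> 30
PD: pen down
FD 12.9: (4.2,0) -> (15.372,6.45) [heading=30, draw]
LT 150: heading 30 -> 180
RT 30: heading 180 -> 150
RT 60: heading 150 -> 90
PU: pen up
RT 150: heading 90 -> 300
BK 14.4: (15.372,6.45) -> (8.172,18.921) [heading=300, move]
FD 7.8: (8.172,18.921) -> (12.072,12.166) [heading=300, move]
FD 9.5: (12.072,12.166) -> (16.822,3.939) [heading=300, move]
BK 11.7: (16.822,3.939) -> (10.972,14.071) [heading=300, move]
LT 168: heading 300 -> 108
LT 39: heading 108 -> 147
Final: pos=(10.972,14.071), heading=147, 2 segment(s) drawn

Answer: 10.972 14.071 147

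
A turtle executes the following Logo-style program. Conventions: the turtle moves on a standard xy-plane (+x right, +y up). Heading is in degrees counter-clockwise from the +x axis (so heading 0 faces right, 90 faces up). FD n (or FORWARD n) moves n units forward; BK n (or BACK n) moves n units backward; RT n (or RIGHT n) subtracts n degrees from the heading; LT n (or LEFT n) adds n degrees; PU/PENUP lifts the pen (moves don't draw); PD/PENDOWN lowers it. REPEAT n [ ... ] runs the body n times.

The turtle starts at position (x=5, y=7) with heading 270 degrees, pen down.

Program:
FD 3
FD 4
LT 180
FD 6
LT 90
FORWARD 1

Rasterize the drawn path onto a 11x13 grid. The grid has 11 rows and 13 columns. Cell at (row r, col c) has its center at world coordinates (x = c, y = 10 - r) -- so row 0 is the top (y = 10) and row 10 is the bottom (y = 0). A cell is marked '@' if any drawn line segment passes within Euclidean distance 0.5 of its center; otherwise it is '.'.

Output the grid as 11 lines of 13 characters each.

Segment 0: (5,7) -> (5,4)
Segment 1: (5,4) -> (5,0)
Segment 2: (5,0) -> (5,6)
Segment 3: (5,6) -> (4,6)

Answer: .............
.............
.............
.....@.......
....@@.......
.....@.......
.....@.......
.....@.......
.....@.......
.....@.......
.....@.......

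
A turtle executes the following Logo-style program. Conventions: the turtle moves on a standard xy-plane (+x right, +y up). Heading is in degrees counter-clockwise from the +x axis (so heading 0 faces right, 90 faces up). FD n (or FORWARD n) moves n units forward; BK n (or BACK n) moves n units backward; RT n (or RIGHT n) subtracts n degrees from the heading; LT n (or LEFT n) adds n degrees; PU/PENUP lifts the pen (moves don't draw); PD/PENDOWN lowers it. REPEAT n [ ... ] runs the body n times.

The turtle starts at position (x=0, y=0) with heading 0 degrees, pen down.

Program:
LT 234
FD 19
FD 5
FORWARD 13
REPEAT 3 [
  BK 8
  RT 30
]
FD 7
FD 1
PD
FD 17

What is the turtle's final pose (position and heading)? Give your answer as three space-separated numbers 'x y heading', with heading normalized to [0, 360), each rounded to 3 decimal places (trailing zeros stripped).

Executing turtle program step by step:
Start: pos=(0,0), heading=0, pen down
LT 234: heading 0 -> 234
FD 19: (0,0) -> (-11.168,-15.371) [heading=234, draw]
FD 5: (-11.168,-15.371) -> (-14.107,-19.416) [heading=234, draw]
FD 13: (-14.107,-19.416) -> (-21.748,-29.934) [heading=234, draw]
REPEAT 3 [
  -- iteration 1/3 --
  BK 8: (-21.748,-29.934) -> (-17.046,-23.461) [heading=234, draw]
  RT 30: heading 234 -> 204
  -- iteration 2/3 --
  BK 8: (-17.046,-23.461) -> (-9.737,-20.208) [heading=204, draw]
  RT 30: heading 204 -> 174
  -- iteration 3/3 --
  BK 8: (-9.737,-20.208) -> (-1.781,-21.044) [heading=174, draw]
  RT 30: heading 174 -> 144
]
FD 7: (-1.781,-21.044) -> (-7.444,-16.929) [heading=144, draw]
FD 1: (-7.444,-16.929) -> (-8.253,-16.342) [heading=144, draw]
PD: pen down
FD 17: (-8.253,-16.342) -> (-22.007,-6.349) [heading=144, draw]
Final: pos=(-22.007,-6.349), heading=144, 9 segment(s) drawn

Answer: -22.007 -6.349 144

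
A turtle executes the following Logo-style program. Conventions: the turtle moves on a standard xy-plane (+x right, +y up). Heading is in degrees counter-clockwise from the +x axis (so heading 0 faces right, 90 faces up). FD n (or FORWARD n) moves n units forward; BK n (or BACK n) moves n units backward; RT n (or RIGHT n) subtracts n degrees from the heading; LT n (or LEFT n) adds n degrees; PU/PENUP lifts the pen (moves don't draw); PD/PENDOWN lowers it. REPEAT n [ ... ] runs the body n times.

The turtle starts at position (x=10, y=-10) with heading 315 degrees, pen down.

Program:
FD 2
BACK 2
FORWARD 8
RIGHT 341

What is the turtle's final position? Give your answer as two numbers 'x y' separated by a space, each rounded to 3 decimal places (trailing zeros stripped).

Answer: 15.657 -15.657

Derivation:
Executing turtle program step by step:
Start: pos=(10,-10), heading=315, pen down
FD 2: (10,-10) -> (11.414,-11.414) [heading=315, draw]
BK 2: (11.414,-11.414) -> (10,-10) [heading=315, draw]
FD 8: (10,-10) -> (15.657,-15.657) [heading=315, draw]
RT 341: heading 315 -> 334
Final: pos=(15.657,-15.657), heading=334, 3 segment(s) drawn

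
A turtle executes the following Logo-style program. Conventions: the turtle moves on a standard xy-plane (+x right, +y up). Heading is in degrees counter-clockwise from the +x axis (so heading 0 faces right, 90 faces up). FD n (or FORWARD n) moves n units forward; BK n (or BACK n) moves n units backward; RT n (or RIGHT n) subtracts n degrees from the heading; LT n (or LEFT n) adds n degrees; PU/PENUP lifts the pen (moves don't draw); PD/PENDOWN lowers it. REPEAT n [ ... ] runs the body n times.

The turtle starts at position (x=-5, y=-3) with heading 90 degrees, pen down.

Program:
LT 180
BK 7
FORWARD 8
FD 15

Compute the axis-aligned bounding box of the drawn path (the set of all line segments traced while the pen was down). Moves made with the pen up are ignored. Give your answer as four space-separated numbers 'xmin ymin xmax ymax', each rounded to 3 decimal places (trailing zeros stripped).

Answer: -5 -19 -5 4

Derivation:
Executing turtle program step by step:
Start: pos=(-5,-3), heading=90, pen down
LT 180: heading 90 -> 270
BK 7: (-5,-3) -> (-5,4) [heading=270, draw]
FD 8: (-5,4) -> (-5,-4) [heading=270, draw]
FD 15: (-5,-4) -> (-5,-19) [heading=270, draw]
Final: pos=(-5,-19), heading=270, 3 segment(s) drawn

Segment endpoints: x in {-5, -5, -5, -5}, y in {-19, -4, -3, 4}
xmin=-5, ymin=-19, xmax=-5, ymax=4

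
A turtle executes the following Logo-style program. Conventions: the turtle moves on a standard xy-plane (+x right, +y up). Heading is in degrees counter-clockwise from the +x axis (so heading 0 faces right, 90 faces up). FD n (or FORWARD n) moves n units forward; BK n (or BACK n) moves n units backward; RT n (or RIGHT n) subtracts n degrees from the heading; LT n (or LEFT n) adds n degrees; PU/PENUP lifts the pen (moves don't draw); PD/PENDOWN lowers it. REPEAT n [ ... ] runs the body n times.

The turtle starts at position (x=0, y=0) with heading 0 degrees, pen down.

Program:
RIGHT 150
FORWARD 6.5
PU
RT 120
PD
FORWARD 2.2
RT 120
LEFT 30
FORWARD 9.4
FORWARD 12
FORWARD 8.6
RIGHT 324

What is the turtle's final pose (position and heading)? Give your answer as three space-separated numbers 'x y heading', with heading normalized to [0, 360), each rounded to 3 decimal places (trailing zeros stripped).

Executing turtle program step by step:
Start: pos=(0,0), heading=0, pen down
RT 150: heading 0 -> 210
FD 6.5: (0,0) -> (-5.629,-3.25) [heading=210, draw]
PU: pen up
RT 120: heading 210 -> 90
PD: pen down
FD 2.2: (-5.629,-3.25) -> (-5.629,-1.05) [heading=90, draw]
RT 120: heading 90 -> 330
LT 30: heading 330 -> 0
FD 9.4: (-5.629,-1.05) -> (3.771,-1.05) [heading=0, draw]
FD 12: (3.771,-1.05) -> (15.771,-1.05) [heading=0, draw]
FD 8.6: (15.771,-1.05) -> (24.371,-1.05) [heading=0, draw]
RT 324: heading 0 -> 36
Final: pos=(24.371,-1.05), heading=36, 5 segment(s) drawn

Answer: 24.371 -1.05 36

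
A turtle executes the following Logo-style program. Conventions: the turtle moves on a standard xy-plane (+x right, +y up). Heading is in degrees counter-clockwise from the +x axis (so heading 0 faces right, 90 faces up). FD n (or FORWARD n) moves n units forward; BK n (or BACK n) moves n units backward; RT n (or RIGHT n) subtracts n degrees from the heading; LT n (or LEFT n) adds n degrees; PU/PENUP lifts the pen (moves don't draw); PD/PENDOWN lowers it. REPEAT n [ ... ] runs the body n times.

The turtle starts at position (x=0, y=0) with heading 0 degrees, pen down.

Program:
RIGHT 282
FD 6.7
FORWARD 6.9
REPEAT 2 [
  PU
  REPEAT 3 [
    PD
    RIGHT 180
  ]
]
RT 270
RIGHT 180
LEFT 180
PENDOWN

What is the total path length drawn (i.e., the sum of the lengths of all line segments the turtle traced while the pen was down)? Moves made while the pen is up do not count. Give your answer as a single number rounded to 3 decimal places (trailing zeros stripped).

Answer: 13.6

Derivation:
Executing turtle program step by step:
Start: pos=(0,0), heading=0, pen down
RT 282: heading 0 -> 78
FD 6.7: (0,0) -> (1.393,6.554) [heading=78, draw]
FD 6.9: (1.393,6.554) -> (2.828,13.303) [heading=78, draw]
REPEAT 2 [
  -- iteration 1/2 --
  PU: pen up
  REPEAT 3 [
    -- iteration 1/3 --
    PD: pen down
    RT 180: heading 78 -> 258
    -- iteration 2/3 --
    PD: pen down
    RT 180: heading 258 -> 78
    -- iteration 3/3 --
    PD: pen down
    RT 180: heading 78 -> 258
  ]
  -- iteration 2/2 --
  PU: pen up
  REPEAT 3 [
    -- iteration 1/3 --
    PD: pen down
    RT 180: heading 258 -> 78
    -- iteration 2/3 --
    PD: pen down
    RT 180: heading 78 -> 258
    -- iteration 3/3 --
    PD: pen down
    RT 180: heading 258 -> 78
  ]
]
RT 270: heading 78 -> 168
RT 180: heading 168 -> 348
LT 180: heading 348 -> 168
PD: pen down
Final: pos=(2.828,13.303), heading=168, 2 segment(s) drawn

Segment lengths:
  seg 1: (0,0) -> (1.393,6.554), length = 6.7
  seg 2: (1.393,6.554) -> (2.828,13.303), length = 6.9
Total = 13.6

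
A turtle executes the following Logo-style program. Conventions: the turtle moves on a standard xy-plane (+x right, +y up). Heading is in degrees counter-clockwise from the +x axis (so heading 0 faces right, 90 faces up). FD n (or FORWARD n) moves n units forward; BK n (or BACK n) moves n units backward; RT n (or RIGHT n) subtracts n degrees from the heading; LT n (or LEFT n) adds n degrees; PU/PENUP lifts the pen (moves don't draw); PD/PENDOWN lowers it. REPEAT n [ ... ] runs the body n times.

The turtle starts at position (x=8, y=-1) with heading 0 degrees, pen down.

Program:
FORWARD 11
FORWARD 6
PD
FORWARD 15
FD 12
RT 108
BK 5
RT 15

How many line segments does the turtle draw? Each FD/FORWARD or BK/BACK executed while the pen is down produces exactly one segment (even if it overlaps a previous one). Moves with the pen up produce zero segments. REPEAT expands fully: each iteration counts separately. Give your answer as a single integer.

Executing turtle program step by step:
Start: pos=(8,-1), heading=0, pen down
FD 11: (8,-1) -> (19,-1) [heading=0, draw]
FD 6: (19,-1) -> (25,-1) [heading=0, draw]
PD: pen down
FD 15: (25,-1) -> (40,-1) [heading=0, draw]
FD 12: (40,-1) -> (52,-1) [heading=0, draw]
RT 108: heading 0 -> 252
BK 5: (52,-1) -> (53.545,3.755) [heading=252, draw]
RT 15: heading 252 -> 237
Final: pos=(53.545,3.755), heading=237, 5 segment(s) drawn
Segments drawn: 5

Answer: 5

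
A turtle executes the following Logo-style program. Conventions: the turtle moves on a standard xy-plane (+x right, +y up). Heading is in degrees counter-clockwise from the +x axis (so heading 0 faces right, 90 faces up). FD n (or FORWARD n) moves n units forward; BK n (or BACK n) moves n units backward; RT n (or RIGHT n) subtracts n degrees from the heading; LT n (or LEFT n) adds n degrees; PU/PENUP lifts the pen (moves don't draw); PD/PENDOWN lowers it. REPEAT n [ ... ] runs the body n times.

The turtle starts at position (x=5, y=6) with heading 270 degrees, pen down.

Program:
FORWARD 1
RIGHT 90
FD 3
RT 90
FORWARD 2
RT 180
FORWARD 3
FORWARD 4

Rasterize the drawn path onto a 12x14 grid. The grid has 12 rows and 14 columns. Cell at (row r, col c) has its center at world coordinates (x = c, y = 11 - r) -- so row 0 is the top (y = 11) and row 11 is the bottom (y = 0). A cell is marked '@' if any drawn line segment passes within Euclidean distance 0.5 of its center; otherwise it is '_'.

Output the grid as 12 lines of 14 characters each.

Segment 0: (5,6) -> (5,5)
Segment 1: (5,5) -> (2,5)
Segment 2: (2,5) -> (2,7)
Segment 3: (2,7) -> (2,4)
Segment 4: (2,4) -> (2,0)

Answer: ______________
______________
______________
______________
__@___________
__@__@________
__@@@@________
__@___________
__@___________
__@___________
__@___________
__@___________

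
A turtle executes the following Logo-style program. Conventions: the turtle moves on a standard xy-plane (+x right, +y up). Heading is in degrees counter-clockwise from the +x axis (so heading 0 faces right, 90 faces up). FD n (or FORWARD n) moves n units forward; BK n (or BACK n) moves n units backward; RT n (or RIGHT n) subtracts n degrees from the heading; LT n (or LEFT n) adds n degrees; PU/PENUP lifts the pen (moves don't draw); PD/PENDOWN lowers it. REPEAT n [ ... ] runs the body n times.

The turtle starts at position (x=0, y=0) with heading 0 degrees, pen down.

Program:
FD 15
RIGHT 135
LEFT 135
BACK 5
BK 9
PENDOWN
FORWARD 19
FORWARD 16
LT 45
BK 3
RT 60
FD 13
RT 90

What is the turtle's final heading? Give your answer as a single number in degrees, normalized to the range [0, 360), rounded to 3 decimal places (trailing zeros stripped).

Answer: 255

Derivation:
Executing turtle program step by step:
Start: pos=(0,0), heading=0, pen down
FD 15: (0,0) -> (15,0) [heading=0, draw]
RT 135: heading 0 -> 225
LT 135: heading 225 -> 0
BK 5: (15,0) -> (10,0) [heading=0, draw]
BK 9: (10,0) -> (1,0) [heading=0, draw]
PD: pen down
FD 19: (1,0) -> (20,0) [heading=0, draw]
FD 16: (20,0) -> (36,0) [heading=0, draw]
LT 45: heading 0 -> 45
BK 3: (36,0) -> (33.879,-2.121) [heading=45, draw]
RT 60: heading 45 -> 345
FD 13: (33.879,-2.121) -> (46.436,-5.486) [heading=345, draw]
RT 90: heading 345 -> 255
Final: pos=(46.436,-5.486), heading=255, 7 segment(s) drawn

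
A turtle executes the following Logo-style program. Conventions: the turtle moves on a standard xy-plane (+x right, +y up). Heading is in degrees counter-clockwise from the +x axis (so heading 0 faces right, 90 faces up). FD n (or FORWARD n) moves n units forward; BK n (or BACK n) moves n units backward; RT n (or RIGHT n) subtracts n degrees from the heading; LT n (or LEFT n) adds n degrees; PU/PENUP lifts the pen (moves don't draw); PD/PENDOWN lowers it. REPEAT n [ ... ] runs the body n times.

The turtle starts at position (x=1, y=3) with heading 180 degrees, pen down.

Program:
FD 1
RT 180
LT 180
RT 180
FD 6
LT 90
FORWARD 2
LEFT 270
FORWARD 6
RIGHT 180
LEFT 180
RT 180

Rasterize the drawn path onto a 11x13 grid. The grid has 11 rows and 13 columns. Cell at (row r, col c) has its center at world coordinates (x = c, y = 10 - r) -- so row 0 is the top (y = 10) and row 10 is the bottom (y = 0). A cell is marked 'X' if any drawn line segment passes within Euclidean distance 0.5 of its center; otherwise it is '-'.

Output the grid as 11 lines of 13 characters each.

Segment 0: (1,3) -> (0,3)
Segment 1: (0,3) -> (6,3)
Segment 2: (6,3) -> (6,5)
Segment 3: (6,5) -> (12,5)

Answer: -------------
-------------
-------------
-------------
-------------
------XXXXXXX
------X------
XXXXXXX------
-------------
-------------
-------------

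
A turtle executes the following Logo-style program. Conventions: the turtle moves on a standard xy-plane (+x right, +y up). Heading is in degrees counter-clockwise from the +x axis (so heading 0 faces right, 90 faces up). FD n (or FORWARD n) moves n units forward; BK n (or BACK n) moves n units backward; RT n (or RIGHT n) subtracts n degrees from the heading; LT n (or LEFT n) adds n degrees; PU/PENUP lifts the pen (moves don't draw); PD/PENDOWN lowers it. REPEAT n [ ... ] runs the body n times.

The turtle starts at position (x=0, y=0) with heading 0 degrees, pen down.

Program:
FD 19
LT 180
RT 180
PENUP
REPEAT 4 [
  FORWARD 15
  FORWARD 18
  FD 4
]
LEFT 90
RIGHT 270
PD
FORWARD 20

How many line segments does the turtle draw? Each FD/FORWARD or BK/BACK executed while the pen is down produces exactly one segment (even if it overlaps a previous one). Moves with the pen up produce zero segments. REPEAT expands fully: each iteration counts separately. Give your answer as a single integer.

Answer: 2

Derivation:
Executing turtle program step by step:
Start: pos=(0,0), heading=0, pen down
FD 19: (0,0) -> (19,0) [heading=0, draw]
LT 180: heading 0 -> 180
RT 180: heading 180 -> 0
PU: pen up
REPEAT 4 [
  -- iteration 1/4 --
  FD 15: (19,0) -> (34,0) [heading=0, move]
  FD 18: (34,0) -> (52,0) [heading=0, move]
  FD 4: (52,0) -> (56,0) [heading=0, move]
  -- iteration 2/4 --
  FD 15: (56,0) -> (71,0) [heading=0, move]
  FD 18: (71,0) -> (89,0) [heading=0, move]
  FD 4: (89,0) -> (93,0) [heading=0, move]
  -- iteration 3/4 --
  FD 15: (93,0) -> (108,0) [heading=0, move]
  FD 18: (108,0) -> (126,0) [heading=0, move]
  FD 4: (126,0) -> (130,0) [heading=0, move]
  -- iteration 4/4 --
  FD 15: (130,0) -> (145,0) [heading=0, move]
  FD 18: (145,0) -> (163,0) [heading=0, move]
  FD 4: (163,0) -> (167,0) [heading=0, move]
]
LT 90: heading 0 -> 90
RT 270: heading 90 -> 180
PD: pen down
FD 20: (167,0) -> (147,0) [heading=180, draw]
Final: pos=(147,0), heading=180, 2 segment(s) drawn
Segments drawn: 2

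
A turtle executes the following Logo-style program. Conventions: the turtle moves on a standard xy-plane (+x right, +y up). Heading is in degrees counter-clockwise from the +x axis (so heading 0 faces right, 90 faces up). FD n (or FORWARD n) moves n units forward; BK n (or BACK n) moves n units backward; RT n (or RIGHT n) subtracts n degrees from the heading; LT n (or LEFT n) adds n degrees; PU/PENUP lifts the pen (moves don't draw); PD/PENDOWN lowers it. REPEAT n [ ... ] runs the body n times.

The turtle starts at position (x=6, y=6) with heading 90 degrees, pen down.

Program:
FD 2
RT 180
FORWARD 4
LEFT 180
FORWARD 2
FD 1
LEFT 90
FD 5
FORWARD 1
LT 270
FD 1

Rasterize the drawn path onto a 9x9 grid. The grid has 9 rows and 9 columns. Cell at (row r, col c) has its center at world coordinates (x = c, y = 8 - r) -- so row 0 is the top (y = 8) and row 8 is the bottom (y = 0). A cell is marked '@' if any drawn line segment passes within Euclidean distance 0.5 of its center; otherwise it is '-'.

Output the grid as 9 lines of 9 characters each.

Answer: @-----@--
@@@@@@@--
------@--
------@--
------@--
---------
---------
---------
---------

Derivation:
Segment 0: (6,6) -> (6,8)
Segment 1: (6,8) -> (6,4)
Segment 2: (6,4) -> (6,6)
Segment 3: (6,6) -> (6,7)
Segment 4: (6,7) -> (1,7)
Segment 5: (1,7) -> (0,7)
Segment 6: (0,7) -> (0,8)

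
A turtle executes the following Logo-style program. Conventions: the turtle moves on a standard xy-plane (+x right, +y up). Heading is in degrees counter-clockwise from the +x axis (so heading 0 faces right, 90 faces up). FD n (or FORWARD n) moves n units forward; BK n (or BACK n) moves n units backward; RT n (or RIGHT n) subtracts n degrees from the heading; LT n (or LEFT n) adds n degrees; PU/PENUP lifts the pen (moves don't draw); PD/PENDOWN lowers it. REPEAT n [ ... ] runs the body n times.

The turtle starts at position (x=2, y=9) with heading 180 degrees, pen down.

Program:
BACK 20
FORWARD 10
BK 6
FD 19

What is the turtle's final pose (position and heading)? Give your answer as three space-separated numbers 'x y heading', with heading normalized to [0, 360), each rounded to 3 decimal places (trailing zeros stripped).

Answer: -1 9 180

Derivation:
Executing turtle program step by step:
Start: pos=(2,9), heading=180, pen down
BK 20: (2,9) -> (22,9) [heading=180, draw]
FD 10: (22,9) -> (12,9) [heading=180, draw]
BK 6: (12,9) -> (18,9) [heading=180, draw]
FD 19: (18,9) -> (-1,9) [heading=180, draw]
Final: pos=(-1,9), heading=180, 4 segment(s) drawn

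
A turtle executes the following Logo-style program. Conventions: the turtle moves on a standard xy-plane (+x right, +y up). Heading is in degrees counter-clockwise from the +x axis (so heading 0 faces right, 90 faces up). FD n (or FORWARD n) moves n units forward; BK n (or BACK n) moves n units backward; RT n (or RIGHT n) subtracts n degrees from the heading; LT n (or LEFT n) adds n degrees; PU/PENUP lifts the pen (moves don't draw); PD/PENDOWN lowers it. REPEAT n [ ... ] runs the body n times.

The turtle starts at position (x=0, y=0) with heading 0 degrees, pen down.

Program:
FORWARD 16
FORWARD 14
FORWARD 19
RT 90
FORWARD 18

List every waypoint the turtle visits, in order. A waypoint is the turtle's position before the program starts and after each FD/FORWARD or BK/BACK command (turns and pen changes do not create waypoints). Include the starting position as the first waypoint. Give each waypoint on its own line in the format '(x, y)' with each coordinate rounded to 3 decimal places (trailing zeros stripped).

Executing turtle program step by step:
Start: pos=(0,0), heading=0, pen down
FD 16: (0,0) -> (16,0) [heading=0, draw]
FD 14: (16,0) -> (30,0) [heading=0, draw]
FD 19: (30,0) -> (49,0) [heading=0, draw]
RT 90: heading 0 -> 270
FD 18: (49,0) -> (49,-18) [heading=270, draw]
Final: pos=(49,-18), heading=270, 4 segment(s) drawn
Waypoints (5 total):
(0, 0)
(16, 0)
(30, 0)
(49, 0)
(49, -18)

Answer: (0, 0)
(16, 0)
(30, 0)
(49, 0)
(49, -18)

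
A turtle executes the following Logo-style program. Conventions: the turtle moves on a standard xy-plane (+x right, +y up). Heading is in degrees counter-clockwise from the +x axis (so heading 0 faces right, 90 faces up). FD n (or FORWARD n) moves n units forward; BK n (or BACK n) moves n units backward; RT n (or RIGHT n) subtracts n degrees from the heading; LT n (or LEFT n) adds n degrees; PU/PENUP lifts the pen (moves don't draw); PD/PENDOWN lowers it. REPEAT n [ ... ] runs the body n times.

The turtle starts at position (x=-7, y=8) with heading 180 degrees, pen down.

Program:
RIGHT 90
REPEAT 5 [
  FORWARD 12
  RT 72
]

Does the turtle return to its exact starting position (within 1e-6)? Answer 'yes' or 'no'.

Answer: yes

Derivation:
Executing turtle program step by step:
Start: pos=(-7,8), heading=180, pen down
RT 90: heading 180 -> 90
REPEAT 5 [
  -- iteration 1/5 --
  FD 12: (-7,8) -> (-7,20) [heading=90, draw]
  RT 72: heading 90 -> 18
  -- iteration 2/5 --
  FD 12: (-7,20) -> (4.413,23.708) [heading=18, draw]
  RT 72: heading 18 -> 306
  -- iteration 3/5 --
  FD 12: (4.413,23.708) -> (11.466,14) [heading=306, draw]
  RT 72: heading 306 -> 234
  -- iteration 4/5 --
  FD 12: (11.466,14) -> (4.413,4.292) [heading=234, draw]
  RT 72: heading 234 -> 162
  -- iteration 5/5 --
  FD 12: (4.413,4.292) -> (-7,8) [heading=162, draw]
  RT 72: heading 162 -> 90
]
Final: pos=(-7,8), heading=90, 5 segment(s) drawn

Start position: (-7, 8)
Final position: (-7, 8)
Distance = 0; < 1e-6 -> CLOSED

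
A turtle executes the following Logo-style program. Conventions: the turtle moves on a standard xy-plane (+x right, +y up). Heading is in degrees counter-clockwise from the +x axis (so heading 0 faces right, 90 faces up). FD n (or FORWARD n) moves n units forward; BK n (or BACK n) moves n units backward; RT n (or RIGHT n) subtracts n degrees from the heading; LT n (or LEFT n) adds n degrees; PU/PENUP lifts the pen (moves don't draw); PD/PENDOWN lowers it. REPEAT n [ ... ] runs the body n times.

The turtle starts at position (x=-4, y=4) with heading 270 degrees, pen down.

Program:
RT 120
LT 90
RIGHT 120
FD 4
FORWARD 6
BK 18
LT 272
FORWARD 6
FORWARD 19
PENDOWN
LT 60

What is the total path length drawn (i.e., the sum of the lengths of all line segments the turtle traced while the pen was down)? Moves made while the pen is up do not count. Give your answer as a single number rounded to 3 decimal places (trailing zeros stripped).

Answer: 53

Derivation:
Executing turtle program step by step:
Start: pos=(-4,4), heading=270, pen down
RT 120: heading 270 -> 150
LT 90: heading 150 -> 240
RT 120: heading 240 -> 120
FD 4: (-4,4) -> (-6,7.464) [heading=120, draw]
FD 6: (-6,7.464) -> (-9,12.66) [heading=120, draw]
BK 18: (-9,12.66) -> (0,-2.928) [heading=120, draw]
LT 272: heading 120 -> 32
FD 6: (0,-2.928) -> (5.088,0.251) [heading=32, draw]
FD 19: (5.088,0.251) -> (21.201,10.32) [heading=32, draw]
PD: pen down
LT 60: heading 32 -> 92
Final: pos=(21.201,10.32), heading=92, 5 segment(s) drawn

Segment lengths:
  seg 1: (-4,4) -> (-6,7.464), length = 4
  seg 2: (-6,7.464) -> (-9,12.66), length = 6
  seg 3: (-9,12.66) -> (0,-2.928), length = 18
  seg 4: (0,-2.928) -> (5.088,0.251), length = 6
  seg 5: (5.088,0.251) -> (21.201,10.32), length = 19
Total = 53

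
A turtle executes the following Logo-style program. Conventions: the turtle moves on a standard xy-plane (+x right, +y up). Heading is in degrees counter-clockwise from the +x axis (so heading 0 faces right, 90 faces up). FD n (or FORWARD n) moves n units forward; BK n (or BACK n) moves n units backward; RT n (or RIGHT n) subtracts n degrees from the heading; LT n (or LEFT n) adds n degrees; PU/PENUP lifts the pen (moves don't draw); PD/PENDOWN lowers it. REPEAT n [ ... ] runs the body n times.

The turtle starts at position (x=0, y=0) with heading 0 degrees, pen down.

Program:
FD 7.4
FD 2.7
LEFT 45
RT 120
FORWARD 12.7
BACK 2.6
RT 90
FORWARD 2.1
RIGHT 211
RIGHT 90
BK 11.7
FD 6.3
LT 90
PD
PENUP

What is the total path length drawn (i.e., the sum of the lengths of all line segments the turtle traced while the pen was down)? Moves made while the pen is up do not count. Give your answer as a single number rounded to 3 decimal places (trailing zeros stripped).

Executing turtle program step by step:
Start: pos=(0,0), heading=0, pen down
FD 7.4: (0,0) -> (7.4,0) [heading=0, draw]
FD 2.7: (7.4,0) -> (10.1,0) [heading=0, draw]
LT 45: heading 0 -> 45
RT 120: heading 45 -> 285
FD 12.7: (10.1,0) -> (13.387,-12.267) [heading=285, draw]
BK 2.6: (13.387,-12.267) -> (12.714,-9.756) [heading=285, draw]
RT 90: heading 285 -> 195
FD 2.1: (12.714,-9.756) -> (10.686,-10.299) [heading=195, draw]
RT 211: heading 195 -> 344
RT 90: heading 344 -> 254
BK 11.7: (10.686,-10.299) -> (13.911,0.947) [heading=254, draw]
FD 6.3: (13.911,0.947) -> (12.174,-5.109) [heading=254, draw]
LT 90: heading 254 -> 344
PD: pen down
PU: pen up
Final: pos=(12.174,-5.109), heading=344, 7 segment(s) drawn

Segment lengths:
  seg 1: (0,0) -> (7.4,0), length = 7.4
  seg 2: (7.4,0) -> (10.1,0), length = 2.7
  seg 3: (10.1,0) -> (13.387,-12.267), length = 12.7
  seg 4: (13.387,-12.267) -> (12.714,-9.756), length = 2.6
  seg 5: (12.714,-9.756) -> (10.686,-10.299), length = 2.1
  seg 6: (10.686,-10.299) -> (13.911,0.947), length = 11.7
  seg 7: (13.911,0.947) -> (12.174,-5.109), length = 6.3
Total = 45.5

Answer: 45.5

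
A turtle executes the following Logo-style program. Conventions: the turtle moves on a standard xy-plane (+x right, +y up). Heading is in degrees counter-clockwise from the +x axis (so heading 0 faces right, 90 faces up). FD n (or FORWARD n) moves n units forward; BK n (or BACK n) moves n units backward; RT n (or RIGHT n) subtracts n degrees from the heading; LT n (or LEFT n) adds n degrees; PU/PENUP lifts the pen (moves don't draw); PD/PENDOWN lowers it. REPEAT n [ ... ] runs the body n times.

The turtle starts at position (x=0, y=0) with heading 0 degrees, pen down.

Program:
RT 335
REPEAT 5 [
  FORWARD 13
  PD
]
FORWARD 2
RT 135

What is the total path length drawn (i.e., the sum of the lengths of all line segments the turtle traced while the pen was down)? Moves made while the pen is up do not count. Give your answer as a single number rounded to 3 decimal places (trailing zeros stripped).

Executing turtle program step by step:
Start: pos=(0,0), heading=0, pen down
RT 335: heading 0 -> 25
REPEAT 5 [
  -- iteration 1/5 --
  FD 13: (0,0) -> (11.782,5.494) [heading=25, draw]
  PD: pen down
  -- iteration 2/5 --
  FD 13: (11.782,5.494) -> (23.564,10.988) [heading=25, draw]
  PD: pen down
  -- iteration 3/5 --
  FD 13: (23.564,10.988) -> (35.346,16.482) [heading=25, draw]
  PD: pen down
  -- iteration 4/5 --
  FD 13: (35.346,16.482) -> (47.128,21.976) [heading=25, draw]
  PD: pen down
  -- iteration 5/5 --
  FD 13: (47.128,21.976) -> (58.91,27.47) [heading=25, draw]
  PD: pen down
]
FD 2: (58.91,27.47) -> (60.723,28.315) [heading=25, draw]
RT 135: heading 25 -> 250
Final: pos=(60.723,28.315), heading=250, 6 segment(s) drawn

Segment lengths:
  seg 1: (0,0) -> (11.782,5.494), length = 13
  seg 2: (11.782,5.494) -> (23.564,10.988), length = 13
  seg 3: (23.564,10.988) -> (35.346,16.482), length = 13
  seg 4: (35.346,16.482) -> (47.128,21.976), length = 13
  seg 5: (47.128,21.976) -> (58.91,27.47), length = 13
  seg 6: (58.91,27.47) -> (60.723,28.315), length = 2
Total = 67

Answer: 67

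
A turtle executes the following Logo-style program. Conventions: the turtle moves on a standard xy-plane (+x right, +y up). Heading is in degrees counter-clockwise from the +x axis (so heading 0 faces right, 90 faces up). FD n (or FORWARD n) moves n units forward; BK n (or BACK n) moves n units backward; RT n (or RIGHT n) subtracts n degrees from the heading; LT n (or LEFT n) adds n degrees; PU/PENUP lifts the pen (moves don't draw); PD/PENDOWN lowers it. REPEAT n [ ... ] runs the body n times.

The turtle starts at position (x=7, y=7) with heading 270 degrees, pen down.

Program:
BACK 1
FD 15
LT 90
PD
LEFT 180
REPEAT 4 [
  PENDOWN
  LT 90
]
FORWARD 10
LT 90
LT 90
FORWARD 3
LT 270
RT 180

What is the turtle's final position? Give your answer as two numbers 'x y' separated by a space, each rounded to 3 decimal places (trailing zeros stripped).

Executing turtle program step by step:
Start: pos=(7,7), heading=270, pen down
BK 1: (7,7) -> (7,8) [heading=270, draw]
FD 15: (7,8) -> (7,-7) [heading=270, draw]
LT 90: heading 270 -> 0
PD: pen down
LT 180: heading 0 -> 180
REPEAT 4 [
  -- iteration 1/4 --
  PD: pen down
  LT 90: heading 180 -> 270
  -- iteration 2/4 --
  PD: pen down
  LT 90: heading 270 -> 0
  -- iteration 3/4 --
  PD: pen down
  LT 90: heading 0 -> 90
  -- iteration 4/4 --
  PD: pen down
  LT 90: heading 90 -> 180
]
FD 10: (7,-7) -> (-3,-7) [heading=180, draw]
LT 90: heading 180 -> 270
LT 90: heading 270 -> 0
FD 3: (-3,-7) -> (0,-7) [heading=0, draw]
LT 270: heading 0 -> 270
RT 180: heading 270 -> 90
Final: pos=(0,-7), heading=90, 4 segment(s) drawn

Answer: 0 -7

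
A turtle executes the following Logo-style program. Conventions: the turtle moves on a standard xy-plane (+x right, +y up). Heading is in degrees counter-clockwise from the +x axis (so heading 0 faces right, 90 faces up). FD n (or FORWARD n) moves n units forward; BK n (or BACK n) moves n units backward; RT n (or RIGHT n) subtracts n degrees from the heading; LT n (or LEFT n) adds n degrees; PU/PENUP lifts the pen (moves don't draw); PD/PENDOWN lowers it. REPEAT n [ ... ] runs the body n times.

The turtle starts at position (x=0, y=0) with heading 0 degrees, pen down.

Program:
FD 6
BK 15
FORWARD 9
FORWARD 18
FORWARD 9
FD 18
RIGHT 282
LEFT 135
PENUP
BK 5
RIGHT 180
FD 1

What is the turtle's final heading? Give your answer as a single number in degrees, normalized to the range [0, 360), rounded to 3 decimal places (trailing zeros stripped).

Answer: 33

Derivation:
Executing turtle program step by step:
Start: pos=(0,0), heading=0, pen down
FD 6: (0,0) -> (6,0) [heading=0, draw]
BK 15: (6,0) -> (-9,0) [heading=0, draw]
FD 9: (-9,0) -> (0,0) [heading=0, draw]
FD 18: (0,0) -> (18,0) [heading=0, draw]
FD 9: (18,0) -> (27,0) [heading=0, draw]
FD 18: (27,0) -> (45,0) [heading=0, draw]
RT 282: heading 0 -> 78
LT 135: heading 78 -> 213
PU: pen up
BK 5: (45,0) -> (49.193,2.723) [heading=213, move]
RT 180: heading 213 -> 33
FD 1: (49.193,2.723) -> (50.032,3.268) [heading=33, move]
Final: pos=(50.032,3.268), heading=33, 6 segment(s) drawn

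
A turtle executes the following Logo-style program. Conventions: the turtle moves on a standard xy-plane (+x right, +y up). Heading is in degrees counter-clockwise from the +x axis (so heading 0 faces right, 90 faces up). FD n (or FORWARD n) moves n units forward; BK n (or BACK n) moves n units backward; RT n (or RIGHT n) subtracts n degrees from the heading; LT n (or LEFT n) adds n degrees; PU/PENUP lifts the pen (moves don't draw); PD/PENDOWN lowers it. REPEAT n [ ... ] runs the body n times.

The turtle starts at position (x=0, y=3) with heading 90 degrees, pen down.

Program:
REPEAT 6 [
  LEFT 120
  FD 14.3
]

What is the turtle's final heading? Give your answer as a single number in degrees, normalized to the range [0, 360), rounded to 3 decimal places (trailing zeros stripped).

Executing turtle program step by step:
Start: pos=(0,3), heading=90, pen down
REPEAT 6 [
  -- iteration 1/6 --
  LT 120: heading 90 -> 210
  FD 14.3: (0,3) -> (-12.384,-4.15) [heading=210, draw]
  -- iteration 2/6 --
  LT 120: heading 210 -> 330
  FD 14.3: (-12.384,-4.15) -> (0,-11.3) [heading=330, draw]
  -- iteration 3/6 --
  LT 120: heading 330 -> 90
  FD 14.3: (0,-11.3) -> (0,3) [heading=90, draw]
  -- iteration 4/6 --
  LT 120: heading 90 -> 210
  FD 14.3: (0,3) -> (-12.384,-4.15) [heading=210, draw]
  -- iteration 5/6 --
  LT 120: heading 210 -> 330
  FD 14.3: (-12.384,-4.15) -> (0,-11.3) [heading=330, draw]
  -- iteration 6/6 --
  LT 120: heading 330 -> 90
  FD 14.3: (0,-11.3) -> (0,3) [heading=90, draw]
]
Final: pos=(0,3), heading=90, 6 segment(s) drawn

Answer: 90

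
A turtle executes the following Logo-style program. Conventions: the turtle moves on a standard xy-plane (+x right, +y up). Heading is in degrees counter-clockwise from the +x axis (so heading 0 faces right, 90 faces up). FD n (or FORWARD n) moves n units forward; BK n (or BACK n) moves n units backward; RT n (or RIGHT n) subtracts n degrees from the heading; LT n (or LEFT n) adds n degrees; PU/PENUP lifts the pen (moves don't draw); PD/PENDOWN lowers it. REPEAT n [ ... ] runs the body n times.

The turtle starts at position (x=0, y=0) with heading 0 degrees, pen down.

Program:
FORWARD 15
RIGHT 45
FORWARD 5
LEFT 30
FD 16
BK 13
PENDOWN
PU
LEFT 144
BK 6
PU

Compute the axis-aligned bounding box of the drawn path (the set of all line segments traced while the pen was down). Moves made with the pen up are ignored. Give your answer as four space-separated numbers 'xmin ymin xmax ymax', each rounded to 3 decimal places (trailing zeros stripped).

Answer: 0 -7.677 33.99 0

Derivation:
Executing turtle program step by step:
Start: pos=(0,0), heading=0, pen down
FD 15: (0,0) -> (15,0) [heading=0, draw]
RT 45: heading 0 -> 315
FD 5: (15,0) -> (18.536,-3.536) [heading=315, draw]
LT 30: heading 315 -> 345
FD 16: (18.536,-3.536) -> (33.99,-7.677) [heading=345, draw]
BK 13: (33.99,-7.677) -> (21.433,-4.312) [heading=345, draw]
PD: pen down
PU: pen up
LT 144: heading 345 -> 129
BK 6: (21.433,-4.312) -> (25.209,-8.975) [heading=129, move]
PU: pen up
Final: pos=(25.209,-8.975), heading=129, 4 segment(s) drawn

Segment endpoints: x in {0, 15, 18.536, 21.433, 33.99}, y in {-7.677, -4.312, -3.536, 0}
xmin=0, ymin=-7.677, xmax=33.99, ymax=0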